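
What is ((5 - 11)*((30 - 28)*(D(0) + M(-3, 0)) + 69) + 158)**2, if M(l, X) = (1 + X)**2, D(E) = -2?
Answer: 59536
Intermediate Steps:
((5 - 11)*((30 - 28)*(D(0) + M(-3, 0)) + 69) + 158)**2 = ((5 - 11)*((30 - 28)*(-2 + (1 + 0)**2) + 69) + 158)**2 = (-6*(2*(-2 + 1**2) + 69) + 158)**2 = (-6*(2*(-2 + 1) + 69) + 158)**2 = (-6*(2*(-1) + 69) + 158)**2 = (-6*(-2 + 69) + 158)**2 = (-6*67 + 158)**2 = (-402 + 158)**2 = (-244)**2 = 59536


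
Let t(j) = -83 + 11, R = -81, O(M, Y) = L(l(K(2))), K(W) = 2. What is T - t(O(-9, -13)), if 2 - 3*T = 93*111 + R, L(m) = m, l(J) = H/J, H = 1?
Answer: -10024/3 ≈ -3341.3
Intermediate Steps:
l(J) = 1/J
O(M, Y) = ½ (O(M, Y) = 1/2 = ½)
t(j) = -72
T = -10240/3 (T = ⅔ - (93*111 - 81)/3 = ⅔ - (10323 - 81)/3 = ⅔ - ⅓*10242 = ⅔ - 3414 = -10240/3 ≈ -3413.3)
T - t(O(-9, -13)) = -10240/3 - 1*(-72) = -10240/3 + 72 = -10024/3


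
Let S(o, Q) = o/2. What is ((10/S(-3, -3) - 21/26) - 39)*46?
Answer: -83375/39 ≈ -2137.8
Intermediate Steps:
S(o, Q) = o/2 (S(o, Q) = o*(1/2) = o/2)
((10/S(-3, -3) - 21/26) - 39)*46 = ((10/(((1/2)*(-3))) - 21/26) - 39)*46 = ((10/(-3/2) - 21*1/26) - 39)*46 = ((10*(-2/3) - 21/26) - 39)*46 = ((-20/3 - 21/26) - 39)*46 = (-583/78 - 39)*46 = -3625/78*46 = -83375/39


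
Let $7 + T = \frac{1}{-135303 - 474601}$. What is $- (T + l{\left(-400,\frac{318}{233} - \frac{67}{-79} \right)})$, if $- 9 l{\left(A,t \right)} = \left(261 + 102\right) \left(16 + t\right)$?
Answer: $\frac{24976295860789}{33679508784} \approx 741.59$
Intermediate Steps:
$l{\left(A,t \right)} = - \frac{1936}{3} - \frac{121 t}{3}$ ($l{\left(A,t \right)} = - \frac{\left(261 + 102\right) \left(16 + t\right)}{9} = - \frac{363 \left(16 + t\right)}{9} = - \frac{5808 + 363 t}{9} = - \frac{1936}{3} - \frac{121 t}{3}$)
$T = - \frac{4269329}{609904}$ ($T = -7 + \frac{1}{-135303 - 474601} = -7 + \frac{1}{-609904} = -7 - \frac{1}{609904} = - \frac{4269329}{609904} \approx -7.0$)
$- (T + l{\left(-400,\frac{318}{233} - \frac{67}{-79} \right)}) = - (- \frac{4269329}{609904} - \left(\frac{1936}{3} + \frac{121 \left(\frac{318}{233} - \frac{67}{-79}\right)}{3}\right)) = - (- \frac{4269329}{609904} - \left(\frac{1936}{3} + \frac{121 \left(318 \cdot \frac{1}{233} - - \frac{67}{79}\right)}{3}\right)) = - (- \frac{4269329}{609904} - \left(\frac{1936}{3} + \frac{121 \left(\frac{318}{233} + \frac{67}{79}\right)}{3}\right)) = - (- \frac{4269329}{609904} - \frac{40564645}{55221}) = \left(-1\right) \left(- \frac{24976295860789}{33679508784}\right) = \frac{24976295860789}{33679508784}$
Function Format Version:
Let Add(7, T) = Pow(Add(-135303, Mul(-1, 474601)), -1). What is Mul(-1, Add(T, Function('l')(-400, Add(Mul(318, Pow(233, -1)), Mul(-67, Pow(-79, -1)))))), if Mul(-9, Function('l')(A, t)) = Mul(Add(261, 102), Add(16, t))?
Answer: Rational(24976295860789, 33679508784) ≈ 741.59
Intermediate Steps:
Function('l')(A, t) = Add(Rational(-1936, 3), Mul(Rational(-121, 3), t)) (Function('l')(A, t) = Mul(Rational(-1, 9), Mul(Add(261, 102), Add(16, t))) = Mul(Rational(-1, 9), Mul(363, Add(16, t))) = Mul(Rational(-1, 9), Add(5808, Mul(363, t))) = Add(Rational(-1936, 3), Mul(Rational(-121, 3), t)))
T = Rational(-4269329, 609904) (T = Add(-7, Pow(Add(-135303, Mul(-1, 474601)), -1)) = Add(-7, Pow(Add(-135303, -474601), -1)) = Add(-7, Pow(-609904, -1)) = Add(-7, Rational(-1, 609904)) = Rational(-4269329, 609904) ≈ -7.0000)
Mul(-1, Add(T, Function('l')(-400, Add(Mul(318, Pow(233, -1)), Mul(-67, Pow(-79, -1)))))) = Mul(-1, Add(Rational(-4269329, 609904), Add(Rational(-1936, 3), Mul(Rational(-121, 3), Add(Mul(318, Pow(233, -1)), Mul(-67, Pow(-79, -1))))))) = Mul(-1, Add(Rational(-4269329, 609904), Add(Rational(-1936, 3), Mul(Rational(-121, 3), Add(Mul(318, Rational(1, 233)), Mul(-67, Rational(-1, 79))))))) = Mul(-1, Add(Rational(-4269329, 609904), Add(Rational(-1936, 3), Mul(Rational(-121, 3), Add(Rational(318, 233), Rational(67, 79)))))) = Mul(-1, Add(Rational(-4269329, 609904), Add(Rational(-1936, 3), Mul(Rational(-121, 3), Rational(40733, 18407))))) = Mul(-1, Add(Rational(-4269329, 609904), Add(Rational(-1936, 3), Rational(-4928693, 55221)))) = Mul(-1, Add(Rational(-4269329, 609904), Rational(-40564645, 55221))) = Mul(-1, Rational(-24976295860789, 33679508784)) = Rational(24976295860789, 33679508784)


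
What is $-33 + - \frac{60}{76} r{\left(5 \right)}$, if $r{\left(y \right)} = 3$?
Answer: $- \frac{672}{19} \approx -35.368$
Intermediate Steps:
$-33 + - \frac{60}{76} r{\left(5 \right)} = -33 + - \frac{60}{76} \cdot 3 = -33 + \left(-60\right) \frac{1}{76} \cdot 3 = -33 - \frac{45}{19} = - \frac{672}{19}$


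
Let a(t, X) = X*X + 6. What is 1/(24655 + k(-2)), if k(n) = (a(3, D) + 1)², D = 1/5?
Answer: 625/15440351 ≈ 4.0478e-5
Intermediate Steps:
D = ⅕ ≈ 0.20000
a(t, X) = 6 + X² (a(t, X) = X² + 6 = 6 + X²)
k(n) = 30976/625 (k(n) = ((6 + (⅕)²) + 1)² = ((6 + 1/25) + 1)² = (151/25 + 1)² = (176/25)² = 30976/625)
1/(24655 + k(-2)) = 1/(24655 + 30976/625) = 1/(15440351/625) = 625/15440351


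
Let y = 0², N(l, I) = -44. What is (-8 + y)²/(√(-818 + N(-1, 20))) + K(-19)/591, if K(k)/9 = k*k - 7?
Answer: 1062/197 - 32*I*√862/431 ≈ 5.3909 - 2.1798*I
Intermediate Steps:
y = 0
K(k) = -63 + 9*k² (K(k) = 9*(k*k - 7) = 9*(k² - 7) = 9*(-7 + k²) = -63 + 9*k²)
(-8 + y)²/(√(-818 + N(-1, 20))) + K(-19)/591 = (-8 + 0)²/(√(-818 - 44)) + (-63 + 9*(-19)²)/591 = (-8)²/(√(-862)) + (-63 + 9*361)*(1/591) = 64/((I*√862)) + (-63 + 3249)*(1/591) = 64*(-I*√862/862) + 3186*(1/591) = -32*I*√862/431 + 1062/197 = 1062/197 - 32*I*√862/431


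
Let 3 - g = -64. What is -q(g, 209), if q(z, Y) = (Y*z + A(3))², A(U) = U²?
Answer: -196336144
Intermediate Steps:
g = 67 (g = 3 - 1*(-64) = 3 + 64 = 67)
q(z, Y) = (9 + Y*z)² (q(z, Y) = (Y*z + 3²)² = (Y*z + 9)² = (9 + Y*z)²)
-q(g, 209) = -(9 + 209*67)² = -(9 + 14003)² = -1*14012² = -1*196336144 = -196336144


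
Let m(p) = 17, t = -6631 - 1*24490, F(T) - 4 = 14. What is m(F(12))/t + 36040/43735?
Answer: 224171469/272215387 ≈ 0.82351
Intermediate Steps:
F(T) = 18 (F(T) = 4 + 14 = 18)
t = -31121 (t = -6631 - 24490 = -31121)
m(F(12))/t + 36040/43735 = 17/(-31121) + 36040/43735 = 17*(-1/31121) + 36040*(1/43735) = -17/31121 + 7208/8747 = 224171469/272215387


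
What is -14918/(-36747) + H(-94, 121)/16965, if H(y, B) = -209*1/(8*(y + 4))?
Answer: 6749187649/16624342800 ≈ 0.40598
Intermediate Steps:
H(y, B) = -209/(32 + 8*y) (H(y, B) = -209*1/(8*(4 + y)) = -209/(32 + 8*y))
-14918/(-36747) + H(-94, 121)/16965 = -14918/(-36747) - 209/(32 + 8*(-94))/16965 = -14918*(-1/36747) - 209/(32 - 752)*(1/16965) = 14918/36747 - 209/(-720)*(1/16965) = 14918/36747 - 209*(-1/720)*(1/16965) = 14918/36747 + (209/720)*(1/16965) = 14918/36747 + 209/12214800 = 6749187649/16624342800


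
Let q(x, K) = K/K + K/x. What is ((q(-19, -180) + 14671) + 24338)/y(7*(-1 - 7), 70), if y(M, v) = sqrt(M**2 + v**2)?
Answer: 52955*sqrt(41)/779 ≈ 435.27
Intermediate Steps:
q(x, K) = 1 + K/x
((q(-19, -180) + 14671) + 24338)/y(7*(-1 - 7), 70) = (((-180 - 19)/(-19) + 14671) + 24338)/(sqrt((7*(-1 - 7))**2 + 70**2)) = ((-1/19*(-199) + 14671) + 24338)/(sqrt((7*(-8))**2 + 4900)) = ((199/19 + 14671) + 24338)/(sqrt((-56)**2 + 4900)) = (278948/19 + 24338)/(sqrt(3136 + 4900)) = 741370/(19*(sqrt(8036))) = 741370/(19*((14*sqrt(41)))) = 741370*(sqrt(41)/574)/19 = 52955*sqrt(41)/779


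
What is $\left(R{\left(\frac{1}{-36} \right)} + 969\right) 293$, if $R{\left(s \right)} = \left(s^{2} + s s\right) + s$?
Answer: $\frac{183973235}{648} \approx 2.8391 \cdot 10^{5}$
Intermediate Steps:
$R{\left(s \right)} = s + 2 s^{2}$ ($R{\left(s \right)} = \left(s^{2} + s^{2}\right) + s = 2 s^{2} + s = s + 2 s^{2}$)
$\left(R{\left(\frac{1}{-36} \right)} + 969\right) 293 = \left(\frac{1 + \frac{2}{-36}}{-36} + 969\right) 293 = \left(- \frac{1 + 2 \left(- \frac{1}{36}\right)}{36} + 969\right) 293 = \left(- \frac{1 - \frac{1}{18}}{36} + 969\right) 293 = \left(\left(- \frac{1}{36}\right) \frac{17}{18} + 969\right) 293 = \left(- \frac{17}{648} + 969\right) 293 = \frac{627895}{648} \cdot 293 = \frac{183973235}{648}$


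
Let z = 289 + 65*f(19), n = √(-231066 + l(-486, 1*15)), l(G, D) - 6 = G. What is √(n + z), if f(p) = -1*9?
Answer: √(-296 + I*√231546) ≈ 11.596 + 20.748*I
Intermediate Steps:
l(G, D) = 6 + G
f(p) = -9
n = I*√231546 (n = √(-231066 + (6 - 486)) = √(-231066 - 480) = √(-231546) = I*√231546 ≈ 481.19*I)
z = -296 (z = 289 + 65*(-9) = 289 - 585 = -296)
√(n + z) = √(I*√231546 - 296) = √(-296 + I*√231546)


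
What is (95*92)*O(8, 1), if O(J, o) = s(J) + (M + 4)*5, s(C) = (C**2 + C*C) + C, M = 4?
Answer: 1538240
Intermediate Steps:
s(C) = C + 2*C**2 (s(C) = (C**2 + C**2) + C = 2*C**2 + C = C + 2*C**2)
O(J, o) = 40 + J*(1 + 2*J) (O(J, o) = J*(1 + 2*J) + (4 + 4)*5 = J*(1 + 2*J) + 8*5 = J*(1 + 2*J) + 40 = 40 + J*(1 + 2*J))
(95*92)*O(8, 1) = (95*92)*(40 + 8*(1 + 2*8)) = 8740*(40 + 8*(1 + 16)) = 8740*(40 + 8*17) = 8740*(40 + 136) = 8740*176 = 1538240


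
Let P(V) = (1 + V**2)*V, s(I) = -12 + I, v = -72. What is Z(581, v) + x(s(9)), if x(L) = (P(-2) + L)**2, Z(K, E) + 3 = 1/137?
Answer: 22743/137 ≈ 166.01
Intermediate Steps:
Z(K, E) = -410/137 (Z(K, E) = -3 + 1/137 = -410/137)
P(V) = V*(1 + V**2)
x(L) = (-10 + L)**2 (x(L) = ((-2 + (-2)**3) + L)**2 = ((-2 - 8) + L)**2 = (-10 + L)**2)
Z(581, v) + x(s(9)) = -410/137 + (-10 + (-12 + 9))**2 = -410/137 + (-10 - 3)**2 = -410/137 + (-13)**2 = -410/137 + 169 = 22743/137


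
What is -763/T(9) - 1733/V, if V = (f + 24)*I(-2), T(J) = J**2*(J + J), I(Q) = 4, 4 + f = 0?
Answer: -1293877/58320 ≈ -22.186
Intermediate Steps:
f = -4 (f = -4 + 0 = -4)
T(J) = 2*J**3 (T(J) = J**2*(2*J) = 2*J**3)
V = 80 (V = (-4 + 24)*4 = 20*4 = 80)
-763/T(9) - 1733/V = -763/(2*9**3) - 1733/80 = -763/(2*729) - 1733*1/80 = -763/1458 - 1733/80 = -1293877/58320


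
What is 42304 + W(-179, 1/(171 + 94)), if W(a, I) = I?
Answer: 11210561/265 ≈ 42304.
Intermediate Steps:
42304 + W(-179, 1/(171 + 94)) = 42304 + 1/(171 + 94) = 42304 + 1/265 = 11210561/265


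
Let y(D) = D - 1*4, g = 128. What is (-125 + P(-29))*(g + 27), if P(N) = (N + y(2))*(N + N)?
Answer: 259315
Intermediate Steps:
y(D) = -4 + D (y(D) = D - 4 = -4 + D)
P(N) = 2*N*(-2 + N) (P(N) = (N + (-4 + 2))*(N + N) = (N - 2)*(2*N) = (-2 + N)*(2*N) = 2*N*(-2 + N))
(-125 + P(-29))*(g + 27) = (-125 + 2*(-29)*(-2 - 29))*(128 + 27) = (-125 + 2*(-29)*(-31))*155 = (-125 + 1798)*155 = 1673*155 = 259315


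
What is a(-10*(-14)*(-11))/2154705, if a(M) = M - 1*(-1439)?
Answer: -101/2154705 ≈ -4.6874e-5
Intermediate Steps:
a(M) = 1439 + M (a(M) = M + 1439 = 1439 + M)
a(-10*(-14)*(-11))/2154705 = (1439 - 10*(-14)*(-11))/2154705 = (1439 + 140*(-11))*(1/2154705) = (1439 - 1540)*(1/2154705) = -101*1/2154705 = -101/2154705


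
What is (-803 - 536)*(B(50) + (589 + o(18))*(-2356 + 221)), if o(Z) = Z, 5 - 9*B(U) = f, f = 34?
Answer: 15617472026/9 ≈ 1.7353e+9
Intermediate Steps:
B(U) = -29/9 (B(U) = 5/9 - ⅑*34 = 5/9 - 34/9 = -29/9)
(-803 - 536)*(B(50) + (589 + o(18))*(-2356 + 221)) = (-803 - 536)*(-29/9 + (589 + 18)*(-2356 + 221)) = -1339*(-29/9 + 607*(-2135)) = -1339*(-29/9 - 1295945) = -1339*(-11663534/9) = 15617472026/9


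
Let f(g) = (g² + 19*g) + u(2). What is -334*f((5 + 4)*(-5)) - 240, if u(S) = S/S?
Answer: -391354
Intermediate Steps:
u(S) = 1
f(g) = 1 + g² + 19*g (f(g) = (g² + 19*g) + 1 = 1 + g² + 19*g)
-334*f((5 + 4)*(-5)) - 240 = -334*(1 + ((5 + 4)*(-5))² + 19*((5 + 4)*(-5))) - 240 = -334*(1 + (9*(-5))² + 19*(9*(-5))) - 240 = -334*(1 + (-45)² + 19*(-45)) - 240 = -334*(1 + 2025 - 855) - 240 = -334*1171 - 240 = -391114 - 240 = -391354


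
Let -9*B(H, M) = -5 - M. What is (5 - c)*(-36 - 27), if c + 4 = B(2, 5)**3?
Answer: -38927/81 ≈ -480.58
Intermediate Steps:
B(H, M) = 5/9 + M/9 (B(H, M) = -(-5 - M)/9 = 5/9 + M/9)
c = -1916/729 (c = -4 + (5/9 + (1/9)*5)**3 = -4 + (5/9 + 5/9)**3 = -4 + (10/9)**3 = -4 + 1000/729 = -1916/729 ≈ -2.6283)
(5 - c)*(-36 - 27) = (5 - 1*(-1916/729))*(-36 - 27) = (5 + 1916/729)*(-63) = (5561/729)*(-63) = -38927/81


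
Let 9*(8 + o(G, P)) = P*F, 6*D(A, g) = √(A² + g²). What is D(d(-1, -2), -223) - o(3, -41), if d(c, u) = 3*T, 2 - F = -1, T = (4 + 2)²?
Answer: 65/3 + 29*√73/6 ≈ 62.963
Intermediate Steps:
T = 36 (T = 6² = 36)
F = 3 (F = 2 - 1*(-1) = 2 + 1 = 3)
d(c, u) = 108 (d(c, u) = 3*36 = 108)
D(A, g) = √(A² + g²)/6
o(G, P) = -8 + P/3 (o(G, P) = -8 + (P*3)/9 = -8 + (3*P)/9 = -8 + P/3)
D(d(-1, -2), -223) - o(3, -41) = √(108² + (-223)²)/6 - (-8 + (⅓)*(-41)) = √(11664 + 49729)/6 - (-8 - 41/3) = √61393/6 - 1*(-65/3) = (29*√73)/6 + 65/3 = 29*√73/6 + 65/3 = 65/3 + 29*√73/6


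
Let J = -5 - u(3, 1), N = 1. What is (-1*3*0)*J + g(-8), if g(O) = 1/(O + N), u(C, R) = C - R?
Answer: -⅐ ≈ -0.14286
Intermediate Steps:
J = -7 (J = -5 - (3 - 1*1) = -5 - (3 - 1) = -5 - 1*2 = -5 - 2 = -7)
g(O) = 1/(1 + O) (g(O) = 1/(O + 1) = 1/(1 + O))
(-1*3*0)*J + g(-8) = (-1*3*0)*(-7) + 1/(1 - 8) = -3*0*(-7) + 1/(-7) = 0*(-7) - ⅐ = 0 - ⅐ = -⅐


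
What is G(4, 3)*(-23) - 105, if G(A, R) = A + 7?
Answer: -358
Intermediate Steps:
G(A, R) = 7 + A
G(4, 3)*(-23) - 105 = (7 + 4)*(-23) - 105 = 11*(-23) - 105 = -253 - 105 = -358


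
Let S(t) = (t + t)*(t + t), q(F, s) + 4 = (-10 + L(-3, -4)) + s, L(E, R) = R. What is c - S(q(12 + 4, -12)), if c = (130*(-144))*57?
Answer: -1070640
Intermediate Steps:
q(F, s) = -18 + s (q(F, s) = -4 + ((-10 - 4) + s) = -4 + (-14 + s) = -18 + s)
c = -1067040 (c = -18720*57 = -1067040)
S(t) = 4*t**2 (S(t) = (2*t)*(2*t) = 4*t**2)
c - S(q(12 + 4, -12)) = -1067040 - 4*(-18 - 12)**2 = -1067040 - 4*(-30)**2 = -1067040 - 4*900 = -1067040 - 1*3600 = -1067040 - 3600 = -1070640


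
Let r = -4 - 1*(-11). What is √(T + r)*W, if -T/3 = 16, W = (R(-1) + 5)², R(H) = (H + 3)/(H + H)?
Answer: 16*I*√41 ≈ 102.45*I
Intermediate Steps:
r = 7 (r = -4 + 11 = 7)
R(H) = (3 + H)/(2*H) (R(H) = (3 + H)/((2*H)) = (3 + H)*(1/(2*H)) = (3 + H)/(2*H))
W = 16 (W = ((½)*(3 - 1)/(-1) + 5)² = ((½)*(-1)*2 + 5)² = (-1 + 5)² = 4² = 16)
T = -48 (T = -3*16 = -48)
√(T + r)*W = √(-48 + 7)*16 = √(-41)*16 = (I*√41)*16 = 16*I*√41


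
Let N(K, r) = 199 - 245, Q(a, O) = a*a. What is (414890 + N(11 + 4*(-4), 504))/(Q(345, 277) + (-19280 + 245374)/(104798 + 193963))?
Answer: 123939208284/35560254119 ≈ 3.4853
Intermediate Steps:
Q(a, O) = a**2
N(K, r) = -46
(414890 + N(11 + 4*(-4), 504))/(Q(345, 277) + (-19280 + 245374)/(104798 + 193963)) = (414890 - 46)/(345**2 + (-19280 + 245374)/(104798 + 193963)) = 414844/(119025 + 226094/298761) = 414844/(35560254119/298761) = 414844*(298761/35560254119) = 123939208284/35560254119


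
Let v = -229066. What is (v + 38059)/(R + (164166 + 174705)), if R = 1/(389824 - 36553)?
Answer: -67477233897/119713297042 ≈ -0.56366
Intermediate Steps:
R = 1/353271 ≈ 2.8307e-6
(v + 38059)/(R + (164166 + 174705)) = (-229066 + 38059)/(1/353271 + (164166 + 174705)) = -191007/(1/353271 + 338871) = -191007/119713297042/353271 = -191007*353271/119713297042 = -67477233897/119713297042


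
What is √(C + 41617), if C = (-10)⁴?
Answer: √51617 ≈ 227.19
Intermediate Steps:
C = 10000
√(C + 41617) = √(10000 + 41617) = √51617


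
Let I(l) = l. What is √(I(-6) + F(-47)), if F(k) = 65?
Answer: √59 ≈ 7.6811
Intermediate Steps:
√(I(-6) + F(-47)) = √(-6 + 65) = √59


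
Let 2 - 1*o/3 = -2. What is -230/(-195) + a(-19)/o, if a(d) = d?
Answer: -21/52 ≈ -0.40385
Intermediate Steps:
o = 12 (o = 6 - 3*(-2) = 6 + 6 = 12)
-230/(-195) + a(-19)/o = -230/(-195) - 19/12 = -230*(-1/195) - 19*1/12 = 46/39 - 19/12 = -21/52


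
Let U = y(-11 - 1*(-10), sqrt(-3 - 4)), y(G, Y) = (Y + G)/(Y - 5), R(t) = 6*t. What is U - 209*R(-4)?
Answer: 40131/8 - I*sqrt(7)/8 ≈ 5016.4 - 0.33072*I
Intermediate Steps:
y(G, Y) = (G + Y)/(-5 + Y)
U = (-1 + I*sqrt(7))/(-5 + I*sqrt(7)) (U = ((-11 - 1*(-10)) + sqrt(-3 - 4))/(-5 + sqrt(-3 - 4)) = ((-11 + 10) + sqrt(-7))/(-5 + sqrt(-7)) = (-1 + I*sqrt(7))/(-5 + I*sqrt(7)) ≈ 0.375 - 0.33072*I)
U - 209*R(-4) = (I + sqrt(7))/(sqrt(7) + 5*I) - 1254*(-4) = (I + sqrt(7))/(sqrt(7) + 5*I) - 209*(-24) = (I + sqrt(7))/(sqrt(7) + 5*I) + 5016 = 5016 + (I + sqrt(7))/(sqrt(7) + 5*I)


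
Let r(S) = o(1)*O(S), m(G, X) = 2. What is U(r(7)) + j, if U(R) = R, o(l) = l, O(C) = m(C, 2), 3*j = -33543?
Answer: -11179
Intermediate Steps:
j = -11181 (j = (⅓)*(-33543) = -11181)
O(C) = 2
r(S) = 2 (r(S) = 1*2 = 2)
U(r(7)) + j = 2 - 11181 = -11179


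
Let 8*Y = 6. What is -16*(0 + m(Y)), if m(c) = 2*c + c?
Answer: -36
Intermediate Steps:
Y = ¾ (Y = (⅛)*6 = ¾ ≈ 0.75000)
m(c) = 3*c
-16*(0 + m(Y)) = -16*(0 + 3*(¾)) = -16*(0 + 9/4) = -16*9/4 = -36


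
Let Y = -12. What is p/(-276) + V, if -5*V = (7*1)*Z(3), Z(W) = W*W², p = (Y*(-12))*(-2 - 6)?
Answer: -3867/115 ≈ -33.626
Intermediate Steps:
p = -1152 (p = (-12*(-12))*(-2 - 6) = 144*(-8) = -1152)
Z(W) = W³
V = -189/5 (V = -7*1*3³/5 = -7*27/5 = -⅕*189 = -189/5 ≈ -37.800)
p/(-276) + V = -1152/(-276) - 189/5 = -1152*(-1/276) - 189/5 = 96/23 - 189/5 = -3867/115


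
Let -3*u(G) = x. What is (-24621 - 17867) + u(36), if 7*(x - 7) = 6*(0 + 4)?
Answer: -892321/21 ≈ -42492.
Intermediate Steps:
x = 73/7 (x = 7 + (6*(0 + 4))/7 = 7 + (6*4)/7 = 7 + (1/7)*24 = 7 + 24/7 = 73/7 ≈ 10.429)
u(G) = -73/21 (u(G) = -1/3*73/7 = -73/21)
(-24621 - 17867) + u(36) = (-24621 - 17867) - 73/21 = -42488 - 73/21 = -892321/21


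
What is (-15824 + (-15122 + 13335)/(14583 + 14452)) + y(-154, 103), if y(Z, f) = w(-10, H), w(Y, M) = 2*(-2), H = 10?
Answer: -459567767/29035 ≈ -15828.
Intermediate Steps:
w(Y, M) = -4
y(Z, f) = -4
(-15824 + (-15122 + 13335)/(14583 + 14452)) + y(-154, 103) = (-15824 + (-15122 + 13335)/(14583 + 14452)) - 4 = (-15824 - 1787/29035) - 4 = -459451627/29035 - 4 = -459567767/29035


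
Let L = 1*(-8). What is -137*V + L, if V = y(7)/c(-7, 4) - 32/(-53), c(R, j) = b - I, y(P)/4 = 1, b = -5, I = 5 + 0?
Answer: -9518/265 ≈ -35.917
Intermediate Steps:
L = -8
I = 5
y(P) = 4 (y(P) = 4*1 = 4)
c(R, j) = -10 (c(R, j) = -5 - 1*5 = -5 - 5 = -10)
V = 54/265 (V = 4/(-10) - 32/(-53) = 4*(-1/10) - 32*(-1/53) = -2/5 + 32/53 = 54/265 ≈ 0.20377)
-137*V + L = -137*54/265 - 8 = -7398/265 - 8 = -9518/265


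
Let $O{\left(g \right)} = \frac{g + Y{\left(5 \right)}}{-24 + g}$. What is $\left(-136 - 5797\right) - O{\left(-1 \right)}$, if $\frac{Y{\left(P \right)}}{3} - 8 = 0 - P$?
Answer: $- \frac{148317}{25} \approx -5932.7$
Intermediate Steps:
$Y{\left(P \right)} = 24 - 3 P$ ($Y{\left(P \right)} = 24 + 3 \left(0 - P\right) = 24 + 3 \left(- P\right) = 24 - 3 P$)
$O{\left(g \right)} = \frac{9 + g}{-24 + g}$ ($O{\left(g \right)} = \frac{g + \left(24 - 15\right)}{-24 + g} = \frac{g + 9}{-24 + g} = \frac{9 + g}{-24 + g}$)
$\left(-136 - 5797\right) - O{\left(-1 \right)} = \left(-136 - 5797\right) - \frac{9 - 1}{-24 - 1} = \left(-136 - 5797\right) - \frac{1}{-25} \cdot 8 = -5933 - \left(- \frac{1}{25}\right) 8 = -5933 - - \frac{8}{25} = -5933 + \frac{8}{25} = - \frac{148317}{25}$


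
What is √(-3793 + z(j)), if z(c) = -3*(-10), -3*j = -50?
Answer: I*√3763 ≈ 61.343*I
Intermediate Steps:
j = 50/3 (j = -⅓*(-50) = 50/3 ≈ 16.667)
z(c) = 30
√(-3793 + z(j)) = √(-3793 + 30) = √(-3763) = I*√3763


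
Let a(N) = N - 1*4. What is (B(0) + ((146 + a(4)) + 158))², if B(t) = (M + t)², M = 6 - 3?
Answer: 97969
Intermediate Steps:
a(N) = -4 + N (a(N) = N - 4 = -4 + N)
M = 3
B(t) = (3 + t)²
(B(0) + ((146 + a(4)) + 158))² = ((3 + 0)² + ((146 + (-4 + 4)) + 158))² = (3² + ((146 + 0) + 158))² = (9 + (146 + 158))² = (9 + 304)² = 313² = 97969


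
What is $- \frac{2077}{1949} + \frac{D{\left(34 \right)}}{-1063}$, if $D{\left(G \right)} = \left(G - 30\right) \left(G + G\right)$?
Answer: $- \frac{2737979}{2071787} \approx -1.3216$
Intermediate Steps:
$D{\left(G \right)} = 2 G \left(-30 + G\right)$ ($D{\left(G \right)} = \left(-30 + G\right) 2 G = 2 G \left(-30 + G\right)$)
$- \frac{2077}{1949} + \frac{D{\left(34 \right)}}{-1063} = - \frac{2077}{1949} + \frac{2 \cdot 34 \left(-30 + 34\right)}{-1063} = \left(-2077\right) \frac{1}{1949} + 2 \cdot 34 \cdot 4 \left(- \frac{1}{1063}\right) = - \frac{2077}{1949} + 272 \left(- \frac{1}{1063}\right) = - \frac{2077}{1949} - \frac{272}{1063} = - \frac{2737979}{2071787}$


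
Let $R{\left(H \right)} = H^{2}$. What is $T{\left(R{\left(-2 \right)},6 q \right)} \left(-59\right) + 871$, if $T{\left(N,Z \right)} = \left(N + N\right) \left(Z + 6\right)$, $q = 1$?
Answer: $-4793$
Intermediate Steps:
$T{\left(N,Z \right)} = 2 N \left(6 + Z\right)$
$T{\left(R{\left(-2 \right)},6 q \right)} \left(-59\right) + 871 = 2 \left(-2\right)^{2} \left(6 + 6 \cdot 1\right) \left(-59\right) + 871 = 2 \cdot 4 \left(6 + 6\right) \left(-59\right) + 871 = 2 \cdot 4 \cdot 12 \left(-59\right) + 871 = 96 \left(-59\right) + 871 = -5664 + 871 = -4793$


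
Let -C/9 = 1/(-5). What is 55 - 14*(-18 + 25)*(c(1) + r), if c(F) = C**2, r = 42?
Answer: -109463/25 ≈ -4378.5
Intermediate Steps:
C = 9/5 (C = -9/(-5) = -9*(-1/5) = 9/5 ≈ 1.8000)
c(F) = 81/25 (c(F) = (9/5)**2 = 81/25)
55 - 14*(-18 + 25)*(c(1) + r) = 55 - 14*(-18 + 25)*(81/25 + 42) = 55 - 98*1131/25 = 55 - 14*7917/25 = 55 - 110838/25 = -109463/25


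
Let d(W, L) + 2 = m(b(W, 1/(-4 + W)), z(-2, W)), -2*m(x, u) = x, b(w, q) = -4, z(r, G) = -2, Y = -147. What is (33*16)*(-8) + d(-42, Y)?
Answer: -4224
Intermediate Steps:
m(x, u) = -x/2
d(W, L) = 0 (d(W, L) = -2 - ½*(-4) = -2 + 2 = 0)
(33*16)*(-8) + d(-42, Y) = (33*16)*(-8) + 0 = 528*(-8) + 0 = -4224 + 0 = -4224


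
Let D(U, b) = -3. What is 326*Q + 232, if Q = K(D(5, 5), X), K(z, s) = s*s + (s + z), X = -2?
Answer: -94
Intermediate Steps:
K(z, s) = s + z + s² (K(z, s) = s² + (s + z) = s + z + s²)
Q = -1 (Q = -2 - 3 + (-2)² = -2 - 3 + 4 = -1)
326*Q + 232 = 326*(-1) + 232 = -326 + 232 = -94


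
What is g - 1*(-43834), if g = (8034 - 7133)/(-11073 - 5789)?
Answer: 739128007/16862 ≈ 43834.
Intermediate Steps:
g = -901/16862 (g = 901/(-16862) = 901*(-1/16862) = -901/16862 ≈ -0.053434)
g - 1*(-43834) = -901/16862 - 1*(-43834) = -901/16862 + 43834 = 739128007/16862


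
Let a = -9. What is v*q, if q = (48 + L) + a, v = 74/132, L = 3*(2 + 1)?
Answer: 296/11 ≈ 26.909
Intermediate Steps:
L = 9 (L = 3*3 = 9)
v = 37/66 (v = 74*(1/132) = 37/66 ≈ 0.56061)
q = 48 (q = (48 + 9) - 9 = 57 - 9 = 48)
v*q = (37/66)*48 = 296/11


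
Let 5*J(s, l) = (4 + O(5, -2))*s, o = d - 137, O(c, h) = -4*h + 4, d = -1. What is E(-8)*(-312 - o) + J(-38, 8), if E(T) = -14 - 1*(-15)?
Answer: -1478/5 ≈ -295.60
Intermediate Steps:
O(c, h) = 4 - 4*h
o = -138 (o = -1 - 137 = -138)
J(s, l) = 16*s/5 (J(s, l) = ((4 + (4 - 4*(-2)))*s)/5 = ((4 + (4 + 8))*s)/5 = ((4 + 12)*s)/5 = (16*s)/5 = 16*s/5)
E(T) = 1 (E(T) = -14 + 15 = 1)
E(-8)*(-312 - o) + J(-38, 8) = 1*(-312 - 1*(-138)) + (16/5)*(-38) = 1*(-312 + 138) - 608/5 = 1*(-174) - 608/5 = -174 - 608/5 = -1478/5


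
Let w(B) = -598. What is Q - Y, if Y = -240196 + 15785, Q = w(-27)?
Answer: 223813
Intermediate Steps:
Q = -598
Y = -224411
Q - Y = -598 - 1*(-224411) = -598 + 224411 = 223813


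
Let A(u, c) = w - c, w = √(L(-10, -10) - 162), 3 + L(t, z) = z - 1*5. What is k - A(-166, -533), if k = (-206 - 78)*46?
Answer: -13597 - 6*I*√5 ≈ -13597.0 - 13.416*I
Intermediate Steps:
L(t, z) = -8 + z (L(t, z) = -3 + (z - 1*5) = -3 + (z - 5) = -3 + (-5 + z) = -8 + z)
k = -13064 (k = -284*46 = -13064)
w = 6*I*√5 (w = √((-8 - 10) - 162) = √(-18 - 162) = √(-180) = 6*I*√5 ≈ 13.416*I)
A(u, c) = -c + 6*I*√5 (A(u, c) = 6*I*√5 - c = -c + 6*I*√5)
k - A(-166, -533) = -13064 - (-1*(-533) + 6*I*√5) = -13064 - (533 + 6*I*√5) = -13064 + (-533 - 6*I*√5) = -13597 - 6*I*√5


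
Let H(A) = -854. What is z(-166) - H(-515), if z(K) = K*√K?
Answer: 854 - 166*I*√166 ≈ 854.0 - 2138.8*I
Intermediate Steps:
z(K) = K^(3/2)
z(-166) - H(-515) = (-166)^(3/2) - 1*(-854) = -166*I*√166 + 854 = 854 - 166*I*√166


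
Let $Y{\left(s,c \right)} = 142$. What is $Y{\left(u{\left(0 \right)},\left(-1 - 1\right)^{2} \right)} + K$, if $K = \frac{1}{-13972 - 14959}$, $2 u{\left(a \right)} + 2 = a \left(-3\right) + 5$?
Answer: $\frac{4108201}{28931} \approx 142.0$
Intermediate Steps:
$u{\left(a \right)} = \frac{3}{2} - \frac{3 a}{2}$ ($u{\left(a \right)} = -1 + \frac{a \left(-3\right) + 5}{2} = -1 + \frac{- 3 a + 5}{2} = -1 + \frac{5 - 3 a}{2} = -1 - \left(- \frac{5}{2} + \frac{3 a}{2}\right) = \frac{3}{2} - \frac{3 a}{2}$)
$K = - \frac{1}{28931}$ ($K = \frac{1}{-13972 - 14959} = \frac{1}{-28931} = - \frac{1}{28931} \approx -3.4565 \cdot 10^{-5}$)
$Y{\left(u{\left(0 \right)},\left(-1 - 1\right)^{2} \right)} + K = 142 - \frac{1}{28931} = \frac{4108201}{28931}$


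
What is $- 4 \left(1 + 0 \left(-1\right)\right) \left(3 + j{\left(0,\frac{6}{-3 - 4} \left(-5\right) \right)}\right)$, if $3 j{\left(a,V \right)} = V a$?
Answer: $-12$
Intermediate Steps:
$j{\left(a,V \right)} = \frac{V a}{3}$
$- 4 \left(1 + 0 \left(-1\right)\right) \left(3 + j{\left(0,\frac{6}{-3 - 4} \left(-5\right) \right)}\right) = - 4 \left(1 + 0 \left(-1\right)\right) \left(3 + \frac{1}{3} \frac{6}{-3 - 4} \left(-5\right) 0\right) = - 4 \left(1 + 0\right) \left(3 + \frac{1}{3} \frac{6}{-7} \left(-5\right) 0\right) = - 4 \cdot 1 \left(3 + \frac{1}{3} \cdot 6 \left(- \frac{1}{7}\right) \left(-5\right) 0\right) = - 4 \cdot 1 \left(3 + \frac{1}{3} \left(\left(- \frac{6}{7}\right) \left(-5\right)\right) 0\right) = - 4 \cdot 1 \left(3 + \frac{1}{3} \cdot \frac{30}{7} \cdot 0\right) = - 4 \cdot 1 \left(3 + 0\right) = - 4 \cdot 1 \cdot 3 = \left(-4\right) 3 = -12$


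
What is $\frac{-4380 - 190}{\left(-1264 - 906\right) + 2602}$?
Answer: $- \frac{2285}{216} \approx -10.579$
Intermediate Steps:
$\frac{-4380 - 190}{\left(-1264 - 906\right) + 2602} = - \frac{4570}{\left(-1264 - 906\right) + 2602} = - \frac{4570}{-2170 + 2602} = - \frac{4570}{432} = \left(-4570\right) \frac{1}{432} = - \frac{2285}{216}$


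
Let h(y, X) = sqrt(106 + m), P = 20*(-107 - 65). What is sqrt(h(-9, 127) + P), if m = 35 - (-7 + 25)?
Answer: sqrt(-3440 + sqrt(123)) ≈ 58.557*I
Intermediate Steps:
P = -3440 (P = 20*(-172) = -3440)
m = 17 (m = 35 - 1*18 = 35 - 18 = 17)
h(y, X) = sqrt(123) (h(y, X) = sqrt(106 + 17) = sqrt(123))
sqrt(h(-9, 127) + P) = sqrt(sqrt(123) - 3440) = sqrt(-3440 + sqrt(123))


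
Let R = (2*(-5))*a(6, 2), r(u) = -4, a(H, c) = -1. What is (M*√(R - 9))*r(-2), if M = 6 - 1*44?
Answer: 152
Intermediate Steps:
M = -38 (M = 6 - 44 = -38)
R = 10 (R = (2*(-5))*(-1) = -10*(-1) = 10)
(M*√(R - 9))*r(-2) = -38*√(10 - 9)*(-4) = -38*√1*(-4) = -38*1*(-4) = -38*(-4) = 152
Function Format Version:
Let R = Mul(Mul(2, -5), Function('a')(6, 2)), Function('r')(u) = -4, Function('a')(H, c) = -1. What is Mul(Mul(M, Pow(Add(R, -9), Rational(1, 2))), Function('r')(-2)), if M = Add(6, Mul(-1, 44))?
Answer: 152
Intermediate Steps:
M = -38 (M = Add(6, -44) = -38)
R = 10 (R = Mul(Mul(2, -5), -1) = Mul(-10, -1) = 10)
Mul(Mul(M, Pow(Add(R, -9), Rational(1, 2))), Function('r')(-2)) = Mul(Mul(-38, Pow(Add(10, -9), Rational(1, 2))), -4) = Mul(Mul(-38, Pow(1, Rational(1, 2))), -4) = Mul(Mul(-38, 1), -4) = Mul(-38, -4) = 152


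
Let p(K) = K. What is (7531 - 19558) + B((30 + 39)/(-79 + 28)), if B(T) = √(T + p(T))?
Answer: -12027 + I*√782/17 ≈ -12027.0 + 1.645*I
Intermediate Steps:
B(T) = √2*√T (B(T) = √(T + T) = √(2*T) = √2*√T)
(7531 - 19558) + B((30 + 39)/(-79 + 28)) = (7531 - 19558) + √2*√((30 + 39)/(-79 + 28)) = -12027 + √2*√(69/(-51)) = -12027 + √2*√(69*(-1/51)) = -12027 + √2*√(-23/17) = -12027 + √2*(I*√391/17) = -12027 + I*√782/17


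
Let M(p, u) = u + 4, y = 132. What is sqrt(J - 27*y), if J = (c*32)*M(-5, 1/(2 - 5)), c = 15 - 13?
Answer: 2*I*sqrt(7491)/3 ≈ 57.7*I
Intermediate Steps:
c = 2
M(p, u) = 4 + u
J = 704/3 (J = (2*32)*(4 + 1/(2 - 5)) = 64*(4 + 1/(-3)) = 64*(4 - 1/3) = 64*(11/3) = 704/3 ≈ 234.67)
sqrt(J - 27*y) = sqrt(704/3 - 27*132) = sqrt(704/3 - 3564) = sqrt(-9988/3) = 2*I*sqrt(7491)/3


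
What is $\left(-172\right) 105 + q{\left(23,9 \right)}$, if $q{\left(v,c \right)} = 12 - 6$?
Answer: $-18054$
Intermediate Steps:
$q{\left(v,c \right)} = 6$ ($q{\left(v,c \right)} = 12 - 6 = 6$)
$\left(-172\right) 105 + q{\left(23,9 \right)} = \left(-172\right) 105 + 6 = -18060 + 6 = -18054$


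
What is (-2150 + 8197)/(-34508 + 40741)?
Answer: 6047/6233 ≈ 0.97016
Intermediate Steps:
(-2150 + 8197)/(-34508 + 40741) = 6047/6233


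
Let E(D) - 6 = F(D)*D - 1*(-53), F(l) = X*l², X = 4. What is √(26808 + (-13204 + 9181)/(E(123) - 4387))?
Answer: √370894060521284145/3719570 ≈ 163.73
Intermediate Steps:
F(l) = 4*l²
E(D) = 59 + 4*D³ (E(D) = 6 + ((4*D²)*D - 1*(-53)) = 6 + (4*D³ + 53) = 6 + (53 + 4*D³) = 59 + 4*D³)
√(26808 + (-13204 + 9181)/(E(123) - 4387)) = √(26808 + (-13204 + 9181)/((59 + 4*123³) - 4387)) = √(26808 - 4023/((59 + 4*1860867) - 4387)) = √(26808 - 4023/((59 + 7443468) - 4387)) = √(26808 - 4023/(7443527 - 4387)) = √(26808 - 4023/7439140) = √(199428461097/7439140) = √370894060521284145/3719570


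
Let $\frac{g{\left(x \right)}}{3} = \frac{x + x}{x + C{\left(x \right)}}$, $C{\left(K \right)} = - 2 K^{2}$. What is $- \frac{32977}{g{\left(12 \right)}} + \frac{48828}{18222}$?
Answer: $\frac{2303525255}{18222} \approx 1.2641 \cdot 10^{5}$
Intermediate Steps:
$g{\left(x \right)} = \frac{6 x}{x - 2 x^{2}}$ ($g{\left(x \right)} = 3 \frac{x + x}{x - 2 x^{2}} = 3 \frac{2 x}{x - 2 x^{2}} = \frac{6 x}{x - 2 x^{2}}$)
$- \frac{32977}{g{\left(12 \right)}} + \frac{48828}{18222} = - \frac{32977}{\left(-6\right) \frac{1}{-1 + 2 \cdot 12}} + \frac{48828}{18222} = - \frac{32977}{\left(-6\right) \frac{1}{-1 + 24}} + 48828 \cdot \frac{1}{18222} = - \frac{32977}{\left(-6\right) \frac{1}{23}} + \frac{8138}{3037} = - \frac{32977}{- \frac{6}{23}} + \frac{8138}{3037} = \left(-32977\right) \left(- \frac{23}{6}\right) + \frac{8138}{3037} = \frac{758471}{6} + \frac{8138}{3037} = \frac{2303525255}{18222}$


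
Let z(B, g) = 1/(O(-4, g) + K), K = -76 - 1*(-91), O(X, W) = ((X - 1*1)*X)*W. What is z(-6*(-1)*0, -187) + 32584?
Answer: 121375399/3725 ≈ 32584.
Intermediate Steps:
O(X, W) = W*X*(-1 + X) (O(X, W) = ((X - 1)*X)*W = ((-1 + X)*X)*W = (X*(-1 + X))*W = W*X*(-1 + X))
K = 15 (K = -76 + 91 = 15)
z(B, g) = 1/(15 + 20*g) (z(B, g) = 1/(g*(-4)*(-1 - 4) + 15) = 1/(g*(-4)*(-5) + 15) = 1/(20*g + 15) = 1/(15 + 20*g))
z(-6*(-1)*0, -187) + 32584 = 1/(5*(3 + 4*(-187))) + 32584 = 1/(5*(3 - 748)) + 32584 = (⅕)/(-745) + 32584 = (⅕)*(-1/745) + 32584 = -1/3725 + 32584 = 121375399/3725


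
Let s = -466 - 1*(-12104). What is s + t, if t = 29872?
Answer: 41510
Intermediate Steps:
s = 11638 (s = -466 + 12104 = 11638)
s + t = 11638 + 29872 = 41510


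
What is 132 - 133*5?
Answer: -533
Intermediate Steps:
132 - 133*5 = 132 - 19*35 = 132 - 665 = -533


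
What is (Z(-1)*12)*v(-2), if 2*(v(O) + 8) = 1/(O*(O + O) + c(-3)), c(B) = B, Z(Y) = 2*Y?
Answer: 948/5 ≈ 189.60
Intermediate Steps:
v(O) = -8 + 1/(2*(-3 + 2*O²)) (v(O) = -8 + 1/(2*(O*(O + O) - 3)) = -8 + 1/(2*(O*(2*O) - 3)) = -8 + 1/(2*(2*O² - 3)) = -8 + 1/(2*(-3 + 2*O²)))
(Z(-1)*12)*v(-2) = ((2*(-1))*12)*((49 - 32*(-2)²)/(2*(-3 + 2*(-2)²))) = (-2*12)*((49 - 32*4)/(2*(-3 + 2*4))) = -12*(49 - 128)/(-3 + 8) = -12*(-79)/5 = -24*(-79/10) = 948/5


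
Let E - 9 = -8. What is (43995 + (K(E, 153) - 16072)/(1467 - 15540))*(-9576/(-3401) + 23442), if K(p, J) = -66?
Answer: 866123710547602/839689 ≈ 1.0315e+9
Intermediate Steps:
E = 1 (E = 9 - 8 = 1)
(43995 + (K(E, 153) - 16072)/(1467 - 15540))*(-9576/(-3401) + 23442) = (43995 + (-66 - 16072)/(1467 - 15540))*(-9576/(-3401) + 23442) = (43995 - 16138/(-14073))*(-9576*(-1/3401) + 23442) = (43995 - 16138*(-1/14073))*(504/179 + 23442) = (43995 + 16138/14073)*(4196622/179) = (619157773/14073)*(4196622/179) = 866123710547602/839689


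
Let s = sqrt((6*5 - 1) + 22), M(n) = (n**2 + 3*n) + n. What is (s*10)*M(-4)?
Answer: 0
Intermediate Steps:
M(n) = n**2 + 4*n
s = sqrt(51) (s = sqrt((30 - 1) + 22) = sqrt(29 + 22) = sqrt(51) ≈ 7.1414)
(s*10)*M(-4) = (sqrt(51)*10)*(-4*(4 - 4)) = (10*sqrt(51))*(-4*0) = (10*sqrt(51))*0 = 0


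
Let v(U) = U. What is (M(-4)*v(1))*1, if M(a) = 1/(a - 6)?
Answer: -⅒ ≈ -0.10000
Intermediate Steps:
M(a) = 1/(-6 + a)
(M(-4)*v(1))*1 = (1/(-6 - 4))*1 = (1/(-10))*1 = -⅒*1*1 = -⅒*1 = -⅒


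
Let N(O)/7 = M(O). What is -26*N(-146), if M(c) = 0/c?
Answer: 0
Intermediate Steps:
M(c) = 0
N(O) = 0 (N(O) = 7*0 = 0)
-26*N(-146) = -26*0 = 0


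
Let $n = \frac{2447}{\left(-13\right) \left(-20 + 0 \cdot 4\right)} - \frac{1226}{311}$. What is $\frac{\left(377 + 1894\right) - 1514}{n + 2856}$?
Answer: $\frac{61211020}{231378417} \approx 0.26455$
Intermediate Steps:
$n = \frac{442257}{80860}$ ($n = \frac{2447}{\left(-13\right) \left(-20 + 0\right)} - \frac{1226}{311} = \frac{2447}{\left(-13\right) \left(-20\right)} - \frac{1226}{311} = \frac{2447}{260} - \frac{1226}{311} = \frac{442257}{80860} \approx 5.4694$)
$\frac{\left(377 + 1894\right) - 1514}{n + 2856} = \frac{\left(377 + 1894\right) - 1514}{\frac{442257}{80860} + 2856} = \frac{2271 - 1514}{\frac{231378417}{80860}} = 757 \cdot \frac{80860}{231378417} = \frac{61211020}{231378417}$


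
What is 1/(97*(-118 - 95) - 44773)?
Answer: -1/65434 ≈ -1.5283e-5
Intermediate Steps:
1/(97*(-118 - 95) - 44773) = 1/(97*(-213) - 44773) = 1/(-20661 - 44773) = 1/(-65434) = -1/65434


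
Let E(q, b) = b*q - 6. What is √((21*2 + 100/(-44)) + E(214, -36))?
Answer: I*√928103/11 ≈ 87.58*I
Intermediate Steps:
E(q, b) = -6 + b*q
√((21*2 + 100/(-44)) + E(214, -36)) = √((21*2 + 100/(-44)) + (-6 - 36*214)) = √((42 + 100*(-1/44)) + (-6 - 7704)) = √((42 - 25/11) - 7710) = √(437/11 - 7710) = √(-84373/11) = I*√928103/11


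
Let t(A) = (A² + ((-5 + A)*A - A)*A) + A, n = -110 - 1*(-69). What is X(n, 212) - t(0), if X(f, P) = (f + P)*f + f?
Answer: -7052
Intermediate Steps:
n = -41 (n = -110 + 69 = -41)
X(f, P) = f + f*(P + f) (X(f, P) = (P + f)*f + f = f*(P + f) + f = f + f*(P + f))
t(A) = A + A² + A*(-A + A*(-5 + A)) (t(A) = (A² + (A*(-5 + A) - A)*A) + A = (A² + (-A + A*(-5 + A))*A) + A = (A² + A*(-A + A*(-5 + A))) + A = A + A² + A*(-A + A*(-5 + A)))
X(n, 212) - t(0) = -41*(1 + 212 - 41) - 0*(1 + 0² - 5*0) = -41*172 - 0*(1 + 0 + 0) = -7052 - 0 = -7052 - 1*0 = -7052 + 0 = -7052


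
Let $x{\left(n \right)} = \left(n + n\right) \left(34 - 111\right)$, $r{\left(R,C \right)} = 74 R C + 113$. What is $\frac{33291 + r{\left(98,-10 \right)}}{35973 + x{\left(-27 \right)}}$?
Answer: $- \frac{5588}{5733} \approx -0.97471$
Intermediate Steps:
$r{\left(R,C \right)} = 113 + 74 C R$ ($r{\left(R,C \right)} = 74 C R + 113 = 113 + 74 C R$)
$x{\left(n \right)} = - 154 n$ ($x{\left(n \right)} = 2 n \left(-77\right) = - 154 n$)
$\frac{33291 + r{\left(98,-10 \right)}}{35973 + x{\left(-27 \right)}} = \frac{33291 + \left(113 + 74 \left(-10\right) 98\right)}{35973 - -4158} = \frac{33291 + \left(113 - 72520\right)}{35973 + 4158} = \frac{33291 - 72407}{40131} = \left(-39116\right) \frac{1}{40131} = - \frac{5588}{5733}$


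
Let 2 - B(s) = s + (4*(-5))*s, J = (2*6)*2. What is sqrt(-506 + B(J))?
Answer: 4*I*sqrt(3) ≈ 6.9282*I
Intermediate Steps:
J = 24 (J = 12*2 = 24)
B(s) = 2 + 19*s (B(s) = 2 - (s + (4*(-5))*s) = 2 - (s - 20*s) = 2 - (-19)*s = 2 + 19*s)
sqrt(-506 + B(J)) = sqrt(-506 + (2 + 19*24)) = sqrt(-506 + (2 + 456)) = sqrt(-506 + 458) = sqrt(-48) = 4*I*sqrt(3)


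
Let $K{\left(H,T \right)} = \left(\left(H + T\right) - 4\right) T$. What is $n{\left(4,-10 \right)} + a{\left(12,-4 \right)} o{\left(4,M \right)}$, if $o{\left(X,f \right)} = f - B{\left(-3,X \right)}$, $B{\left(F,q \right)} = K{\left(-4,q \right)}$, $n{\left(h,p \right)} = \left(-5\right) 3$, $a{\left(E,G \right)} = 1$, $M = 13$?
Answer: $14$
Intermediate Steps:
$K{\left(H,T \right)} = T \left(-4 + H + T\right)$ ($K{\left(H,T \right)} = \left(-4 + H + T\right) T = T \left(-4 + H + T\right)$)
$n{\left(h,p \right)} = -15$
$B{\left(F,q \right)} = q \left(-8 + q\right)$ ($B{\left(F,q \right)} = q \left(-4 - 4 + q\right) = q \left(-8 + q\right)$)
$o{\left(X,f \right)} = f - X \left(-8 + X\right)$
$n{\left(4,-10 \right)} + a{\left(12,-4 \right)} o{\left(4,M \right)} = -15 + 1 \left(13 - 4 \left(-8 + 4\right)\right) = -15 + 1 \left(13 - 4 \left(-4\right)\right) = -15 + 1 \left(13 + 16\right) = -15 + 1 \cdot 29 = -15 + 29 = 14$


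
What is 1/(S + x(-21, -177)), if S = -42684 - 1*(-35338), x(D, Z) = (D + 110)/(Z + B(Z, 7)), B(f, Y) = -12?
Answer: -189/1388483 ≈ -0.00013612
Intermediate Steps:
x(D, Z) = (110 + D)/(-12 + Z) (x(D, Z) = (D + 110)/(Z - 12) = (110 + D)/(-12 + Z))
S = -7346 (S = -42684 + 35338 = -7346)
1/(S + x(-21, -177)) = 1/(-7346 + (110 - 21)/(-12 - 177)) = 1/(-7346 + 89/(-189)) = 1/(-7346 - 1/189*89) = 1/(-7346 - 89/189) = 1/(-1388483/189) = -189/1388483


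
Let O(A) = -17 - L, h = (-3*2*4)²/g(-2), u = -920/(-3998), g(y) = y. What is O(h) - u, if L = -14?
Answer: -6457/1999 ≈ -3.2301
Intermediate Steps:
u = 460/1999 (u = -920*(-1/3998) = 460/1999 ≈ 0.23011)
h = -288 (h = (-3*2*4)²/(-2) = (-6*4)²*(-½) = (-24)²*(-½) = 576*(-½) = -288)
O(A) = -3 (O(A) = -17 - 1*(-14) = -17 + 14 = -3)
O(h) - u = -3 - 1*460/1999 = -3 - 460/1999 = -6457/1999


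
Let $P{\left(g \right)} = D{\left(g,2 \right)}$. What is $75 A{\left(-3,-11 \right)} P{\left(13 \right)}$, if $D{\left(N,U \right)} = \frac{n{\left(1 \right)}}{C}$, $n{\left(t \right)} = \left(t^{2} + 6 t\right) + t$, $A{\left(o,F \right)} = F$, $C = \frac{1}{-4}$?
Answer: $26400$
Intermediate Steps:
$C = - \frac{1}{4} \approx -0.25$
$n{\left(t \right)} = t^{2} + 7 t$
$D{\left(N,U \right)} = -32$ ($D{\left(N,U \right)} = \frac{1 \left(7 + 1\right)}{- \frac{1}{4}} = 1 \cdot 8 \left(-4\right) = 8 \left(-4\right) = -32$)
$P{\left(g \right)} = -32$
$75 A{\left(-3,-11 \right)} P{\left(13 \right)} = 75 \left(-11\right) \left(-32\right) = \left(-825\right) \left(-32\right) = 26400$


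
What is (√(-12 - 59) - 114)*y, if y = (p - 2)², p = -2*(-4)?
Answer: -4104 + 36*I*√71 ≈ -4104.0 + 303.34*I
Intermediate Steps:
p = 8
y = 36 (y = (8 - 2)² = 6² = 36)
(√(-12 - 59) - 114)*y = (√(-12 - 59) - 114)*36 = (√(-71) - 114)*36 = (I*√71 - 114)*36 = (-114 + I*√71)*36 = -4104 + 36*I*√71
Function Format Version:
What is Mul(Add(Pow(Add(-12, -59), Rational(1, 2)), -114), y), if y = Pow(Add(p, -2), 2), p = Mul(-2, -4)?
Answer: Add(-4104, Mul(36, I, Pow(71, Rational(1, 2)))) ≈ Add(-4104.0, Mul(303.34, I))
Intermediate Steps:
p = 8
y = 36 (y = Pow(Add(8, -2), 2) = Pow(6, 2) = 36)
Mul(Add(Pow(Add(-12, -59), Rational(1, 2)), -114), y) = Mul(Add(Pow(Add(-12, -59), Rational(1, 2)), -114), 36) = Mul(Add(Pow(-71, Rational(1, 2)), -114), 36) = Mul(Add(Mul(I, Pow(71, Rational(1, 2))), -114), 36) = Mul(Add(-114, Mul(I, Pow(71, Rational(1, 2)))), 36) = Add(-4104, Mul(36, I, Pow(71, Rational(1, 2))))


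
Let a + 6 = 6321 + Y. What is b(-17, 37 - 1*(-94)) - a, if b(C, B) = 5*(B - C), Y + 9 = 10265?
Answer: -15831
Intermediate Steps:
Y = 10256 (Y = -9 + 10265 = 10256)
b(C, B) = -5*C + 5*B
a = 16571 (a = -6 + (6321 + 10256) = -6 + 16577 = 16571)
b(-17, 37 - 1*(-94)) - a = (-5*(-17) + 5*(37 - 1*(-94))) - 1*16571 = (85 + 5*(37 + 94)) - 16571 = (85 + 5*131) - 16571 = (85 + 655) - 16571 = 740 - 16571 = -15831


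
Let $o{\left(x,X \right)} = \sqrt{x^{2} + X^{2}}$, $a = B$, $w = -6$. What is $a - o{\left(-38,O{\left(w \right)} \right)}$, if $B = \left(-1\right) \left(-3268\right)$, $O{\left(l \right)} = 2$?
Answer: $3268 - 2 \sqrt{362} \approx 3229.9$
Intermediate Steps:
$B = 3268$
$a = 3268$
$o{\left(x,X \right)} = \sqrt{X^{2} + x^{2}}$
$a - o{\left(-38,O{\left(w \right)} \right)} = 3268 - \sqrt{2^{2} + \left(-38\right)^{2}} = 3268 - \sqrt{4 + 1444} = 3268 - \sqrt{1448} = 3268 - 2 \sqrt{362}$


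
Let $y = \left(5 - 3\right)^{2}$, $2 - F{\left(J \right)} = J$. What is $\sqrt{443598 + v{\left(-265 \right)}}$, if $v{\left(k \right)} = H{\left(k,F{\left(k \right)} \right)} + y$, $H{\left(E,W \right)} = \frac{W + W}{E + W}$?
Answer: $\sqrt{443869} \approx 666.24$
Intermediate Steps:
$F{\left(J \right)} = 2 - J$
$y = 4$ ($y = \left(5 - 3\right)^{2} = 2^{2} = 4$)
$H{\left(E,W \right)} = \frac{2 W}{E + W}$
$v{\left(k \right)} = 6 - k$ ($v{\left(k \right)} = \frac{2 \left(2 - k\right)}{k - \left(-2 + k\right)} + 4 = \frac{2 \left(2 - k\right)}{2} + 4 = 2 \left(2 - k\right) \frac{1}{2} + 4 = \left(2 - k\right) + 4 = 6 - k$)
$\sqrt{443598 + v{\left(-265 \right)}} = \sqrt{443598 + \left(6 - -265\right)} = \sqrt{443598 + \left(6 + 265\right)} = \sqrt{443598 + 271} = \sqrt{443869}$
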